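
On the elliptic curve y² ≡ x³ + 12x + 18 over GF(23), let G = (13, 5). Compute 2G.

tangent at (13, 5): λ = (3·13² + 12)/(2·5) ≡ 13/10. 10⁻¹ ≡ 7 (mod 23) since 10·7 = 70 ≡ 1, so λ ≡ 13·7 ≡ 22.
  x = λ² - 13 - 13 = 484 - 26 ≡ 21; y = λ·(13 - 21) - 5 ≡ 3. → (21, 3)

(21, 3)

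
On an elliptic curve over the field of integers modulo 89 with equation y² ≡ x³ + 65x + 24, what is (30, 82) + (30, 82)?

tangent at (30, 82): λ = (3·30² + 65)/(2·82) ≡ 6/75. 75⁻¹ ≡ 19 (mod 89), so λ ≡ 6·19 ≡ 25.
  x = λ² - 30 - 30 = 625 - 60 ≡ 31; y = λ·(30 - 31) - 82 ≡ 71. → (31, 71)

(31, 71)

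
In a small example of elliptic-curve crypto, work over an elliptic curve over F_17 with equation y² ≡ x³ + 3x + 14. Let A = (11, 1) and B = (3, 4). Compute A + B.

(11, 1) + (3, 4). λ = (4 - 1)/(3 - 11) ≡ 3/9 mod 17. 9⁻¹ ≡ 2 (mod 17), so λ ≡ 6.
  x = λ² - 11 - 3 = 36 - 14 ≡ 5; y = λ·(11 - 5) - 1 ≡ 1. → (5, 1)

(5, 1)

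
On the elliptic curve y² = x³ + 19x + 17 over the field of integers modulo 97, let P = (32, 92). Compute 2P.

tangent at (32, 92): λ = (3·32² + 19)/(2·92) ≡ 84/87. 87⁻¹ ≡ 29 (mod 97) since 87·29 = 2523 ≡ 1, so λ ≡ 84·29 ≡ 11.
  x = λ² - 32 - 32 = 121 - 64 ≡ 57; y = λ·(32 - 57) - 92 ≡ 21. → (57, 21)

(57, 21)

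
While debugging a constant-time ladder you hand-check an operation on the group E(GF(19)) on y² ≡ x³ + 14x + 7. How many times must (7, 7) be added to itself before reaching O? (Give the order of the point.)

2P: tangent at (7, 7): λ = (3·7² + 14)/(2·7) ≡ 9/14. 14⁻¹ ≡ 15 (mod 19), so λ ≡ 9·15 ≡ 2.
  x = λ² - 7 - 7 = 4 - 14 ≡ 9; y = λ·(7 - 9) - 7 ≡ 8. → (9, 8)
3P: (9, 8) + (7, 7). λ = (7 - 8)/(7 - 9) ≡ 18/17 mod 19. 17⁻¹ ≡ 9 (mod 19) since 17·9 = 153 ≡ 1, so λ ≡ 10.
  x = λ² - 9 - 7 = 100 - 16 ≡ 8; y = λ·(9 - 8) - 8 ≡ 2. → (8, 2)
4P: (8, 2) + (7, 7). λ = (7 - 2)/(7 - 8) ≡ 5/18 mod 19. 18⁻¹ ≡ 18 (mod 19), so λ ≡ 14.
  x = λ² - 8 - 7 = 196 - 15 ≡ 10; y = λ·(8 - 10) - 2 ≡ 8. → (10, 8)
5P: (10, 8) + (7, 7). λ = (7 - 8)/(7 - 10) ≡ 18/16 mod 19. 16⁻¹ ≡ 6 (mod 19), so λ ≡ 13.
  x = λ² - 10 - 7 = 169 - 17 ≡ 0; y = λ·(10 - 0) - 8 ≡ 8. → (0, 8)
6P: (0, 8) + (7, 7). λ = (7 - 8)/(7 - 0) ≡ 18/7 mod 19. 7⁻¹ ≡ 11 (mod 19), so λ ≡ 8.
  x = λ² - 0 - 7 = 64 - 7 ≡ 0; y = λ·(0 - 0) - 8 ≡ 11. → (0, 11)
7P: (0, 11) + (7, 7). λ = (7 - 11)/(7 - 0) ≡ 15/7 mod 19. 7⁻¹ ≡ 11 (mod 19), so λ ≡ 13.
  x = λ² - 0 - 7 = 169 - 7 ≡ 10; y = λ·(0 - 10) - 11 ≡ 11. → (10, 11)
8P: (10, 11) + (7, 7). λ = (7 - 11)/(7 - 10) ≡ 15/16 mod 19. 16⁻¹ ≡ 6 (mod 19) since 16·6 = 96 ≡ 1, so λ ≡ 14.
  x = λ² - 10 - 7 = 196 - 17 ≡ 8; y = λ·(10 - 8) - 11 ≡ 17. → (8, 17)
9P: (8, 17) + (7, 7). λ = (7 - 17)/(7 - 8) ≡ 9/18 mod 19. 18⁻¹ ≡ 18 (mod 19), so λ ≡ 10.
  x = λ² - 8 - 7 = 100 - 15 ≡ 9; y = λ·(8 - 9) - 17 ≡ 11. → (9, 11)
10P: (9, 11) + (7, 7). λ = (7 - 11)/(7 - 9) ≡ 15/17 mod 19. 17⁻¹ ≡ 9 (mod 19) since 17·9 = 153 ≡ 1, so λ ≡ 2.
  x = λ² - 9 - 7 = 4 - 16 ≡ 7; y = λ·(9 - 7) - 11 ≡ 12. → (7, 12)
11P: (7, 12) + (7, 7): same x and y₁ ≡ -y₂, so the sum is O.
11P = O, so the order is 11.

11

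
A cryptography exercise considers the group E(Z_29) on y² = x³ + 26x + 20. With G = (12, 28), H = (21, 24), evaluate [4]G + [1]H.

First 4G:
Double-and-add on 4 = (100)₂. Start with G = (12, 28) for the leading 1-bit.
double: tangent at (12, 28): λ = (3·12² + 26)/(2·28) ≡ 23/27. 27⁻¹ ≡ 14 (mod 29), so λ ≡ 23·14 ≡ 3.
  x = λ² - 12 - 12 = 9 - 24 ≡ 14; y = λ·(12 - 14) - 28 ≡ 24. → (14, 24)
double: tangent at (14, 24): λ = (3·14² + 26)/(2·24) ≡ 5/19. 19⁻¹ ≡ 26 (mod 29), so λ ≡ 5·26 ≡ 14.
  x = λ² - 14 - 14 = 196 - 28 ≡ 23; y = λ·(14 - 23) - 24 ≡ 24. → (23, 24)
4G = (23, 24).
Finally 4G + H:
(23, 24) + (21, 24). λ = (24 - 24)/(21 - 23) ≡ 0/27 mod 29. 27⁻¹ ≡ 14 (mod 29) since 27·14 = 378 ≡ 1, so λ ≡ 0.
  x = λ² - 23 - 21 = 0 - 44 ≡ 14; y = λ·(23 - 14) - 24 ≡ 5. → (14, 5)

(14, 5)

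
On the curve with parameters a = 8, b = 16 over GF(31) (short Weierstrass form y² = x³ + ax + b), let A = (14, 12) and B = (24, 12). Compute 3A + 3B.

First 3A:
Repeated addition: build up to 3A.
2A: tangent at (14, 12): λ = (3·14² + 8)/(2·12) ≡ 7/24. 24⁻¹ ≡ 22 (mod 31) since 24·22 = 528 ≡ 1, so λ ≡ 7·22 ≡ 30.
  x = λ² - 14 - 14 = 900 - 28 ≡ 4; y = λ·(14 - 4) - 12 ≡ 9. → (4, 9)
3A: (4, 9) + (14, 12). λ = (12 - 9)/(14 - 4) ≡ 3/10 mod 31. 10⁻¹ ≡ 28 (mod 31) since 10·28 = 280 ≡ 1, so λ ≡ 22.
  x = λ² - 4 - 14 = 484 - 18 ≡ 1; y = λ·(4 - 1) - 9 ≡ 26. → (1, 26)
3A = (1, 26).
Next 3B:
Repeated addition: build up to 3B.
2B: tangent at (24, 12): λ = (3·24² + 8)/(2·12) ≡ 0/24. 24⁻¹ ≡ 22 (mod 31), so λ ≡ 0·22 ≡ 0.
  x = λ² - 24 - 24 = 0 - 48 ≡ 14; y = λ·(24 - 14) - 12 ≡ 19. → (14, 19)
3B: (14, 19) + (24, 12). λ = (12 - 19)/(24 - 14) ≡ 24/10 mod 31. 10⁻¹ ≡ 28 (mod 31), so λ ≡ 21.
  x = λ² - 14 - 24 = 441 - 38 ≡ 0; y = λ·(14 - 0) - 19 ≡ 27. → (0, 27)
3B = (0, 27).
Finally 3A + 3B:
(1, 26) + (0, 27). λ = (27 - 26)/(0 - 1) ≡ 1/30 mod 31. 30⁻¹ ≡ 30 (mod 31), so λ ≡ 30.
  x = λ² - 1 - 0 = 900 - 1 ≡ 0; y = λ·(1 - 0) - 26 ≡ 4. → (0, 4)

(0, 4)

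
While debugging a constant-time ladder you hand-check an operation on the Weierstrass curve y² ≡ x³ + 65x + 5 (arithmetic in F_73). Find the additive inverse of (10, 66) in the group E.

-(10, 66) = (10, -66 mod 73) = (10, 7).

(10, 7)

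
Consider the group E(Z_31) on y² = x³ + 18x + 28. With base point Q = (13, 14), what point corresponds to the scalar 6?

Repeated addition: build up to 6Q.
2Q: tangent at (13, 14): λ = (3·13² + 18)/(2·14) ≡ 29/28. 28⁻¹ ≡ 10 (mod 31), so λ ≡ 29·10 ≡ 11.
  x = λ² - 13 - 13 = 121 - 26 ≡ 2; y = λ·(13 - 2) - 14 ≡ 14. → (2, 14)
3Q: (2, 14) + (13, 14). λ = (14 - 14)/(13 - 2) ≡ 0/11 mod 31. 11⁻¹ ≡ 17 (mod 31), so λ ≡ 0.
  x = λ² - 2 - 13 = 0 - 15 ≡ 16; y = λ·(2 - 16) - 14 ≡ 17. → (16, 17)
4Q: (16, 17) + (13, 14). λ = (14 - 17)/(13 - 16) ≡ 28/28 mod 31. 28⁻¹ ≡ 10 (mod 31) since 28·10 = 280 ≡ 1, so λ ≡ 1.
  x = λ² - 16 - 13 = 1 - 29 ≡ 3; y = λ·(16 - 3) - 17 ≡ 27. → (3, 27)
5Q: (3, 27) + (13, 14). λ = (14 - 27)/(13 - 3) ≡ 18/10 mod 31. 10⁻¹ ≡ 28 (mod 31) since 10·28 = 280 ≡ 1, so λ ≡ 8.
  x = λ² - 3 - 13 = 64 - 16 ≡ 17; y = λ·(3 - 17) - 27 ≡ 16. → (17, 16)
6Q: (17, 16) + (13, 14). λ = (14 - 16)/(13 - 17) ≡ 29/27 mod 31. 27⁻¹ ≡ 23 (mod 31), so λ ≡ 16.
  x = λ² - 17 - 13 = 256 - 30 ≡ 9; y = λ·(17 - 9) - 16 ≡ 19. → (9, 19)

(9, 19)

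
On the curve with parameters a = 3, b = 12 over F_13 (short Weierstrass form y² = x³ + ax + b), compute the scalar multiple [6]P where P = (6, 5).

(1, 4)

Double-and-add on 6 = (110)₂. Start with P = (6, 5) for the leading 1-bit.
double: tangent at (6, 5): λ = (3·6² + 3)/(2·5) ≡ 7/10. 10⁻¹ ≡ 4 (mod 13), so λ ≡ 7·4 ≡ 2.
  x = λ² - 6 - 6 = 4 - 12 ≡ 5; y = λ·(6 - 5) - 5 ≡ 10. → (5, 10)
add P: (5, 10) + (6, 5). λ = (5 - 10)/(6 - 5) ≡ 8/1 mod 13. 1⁻¹ ≡ 1 (mod 13), so λ ≡ 8.
  x = λ² - 5 - 6 = 64 - 11 ≡ 1; y = λ·(5 - 1) - 10 ≡ 9. → (1, 9)
double: tangent at (1, 9): λ = (3·1² + 3)/(2·9) ≡ 6/5. 5⁻¹ ≡ 8 (mod 13), so λ ≡ 6·8 ≡ 9.
  x = λ² - 1 - 1 = 81 - 2 ≡ 1; y = λ·(1 - 1) - 9 ≡ 4. → (1, 4)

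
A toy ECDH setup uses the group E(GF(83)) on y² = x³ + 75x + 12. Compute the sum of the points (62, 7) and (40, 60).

(62, 7) + (40, 60). λ = (60 - 7)/(40 - 62) ≡ 53/61 mod 83. 61⁻¹ ≡ 49 (mod 83), so λ ≡ 24.
  x = λ² - 62 - 40 = 576 - 102 ≡ 59; y = λ·(62 - 59) - 7 ≡ 65. → (59, 65)

(59, 65)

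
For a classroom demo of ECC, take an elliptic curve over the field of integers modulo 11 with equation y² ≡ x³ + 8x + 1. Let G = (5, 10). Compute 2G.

(10, 5)

tangent at (5, 10): λ = (3·5² + 8)/(2·10) ≡ 6/9. 9⁻¹ ≡ 5 (mod 11) since 9·5 = 45 ≡ 1, so λ ≡ 6·5 ≡ 8.
  x = λ² - 5 - 5 = 64 - 10 ≡ 10; y = λ·(5 - 10) - 10 ≡ 5. → (10, 5)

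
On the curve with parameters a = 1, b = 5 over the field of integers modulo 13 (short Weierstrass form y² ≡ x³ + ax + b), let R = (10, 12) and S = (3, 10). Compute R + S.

(3, 3)

(10, 12) + (3, 10). λ = (10 - 12)/(3 - 10) ≡ 11/6 mod 13. 6⁻¹ ≡ 11 (mod 13), so λ ≡ 4.
  x = λ² - 10 - 3 = 16 - 13 ≡ 3; y = λ·(10 - 3) - 12 ≡ 3. → (3, 3)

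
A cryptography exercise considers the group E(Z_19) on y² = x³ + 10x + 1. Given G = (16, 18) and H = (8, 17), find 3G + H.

First 3G:
Repeated addition: build up to 3G.
2G: tangent at (16, 18): λ = (3·16² + 10)/(2·18) ≡ 18/17. 17⁻¹ ≡ 9 (mod 19), so λ ≡ 18·9 ≡ 10.
  x = λ² - 16 - 16 = 100 - 32 ≡ 11; y = λ·(16 - 11) - 18 ≡ 13. → (11, 13)
3G: (11, 13) + (16, 18). λ = (18 - 13)/(16 - 11) ≡ 5/5 mod 19. 5⁻¹ ≡ 4 (mod 19), so λ ≡ 1.
  x = λ² - 11 - 16 = 1 - 27 ≡ 12; y = λ·(11 - 12) - 13 ≡ 5. → (12, 5)
3G = (12, 5).
Finally 3G + H:
(12, 5) + (8, 17). λ = (17 - 5)/(8 - 12) ≡ 12/15 mod 19. 15⁻¹ ≡ 14 (mod 19), so λ ≡ 16.
  x = λ² - 12 - 8 = 256 - 20 ≡ 8; y = λ·(12 - 8) - 5 ≡ 2. → (8, 2)

(8, 2)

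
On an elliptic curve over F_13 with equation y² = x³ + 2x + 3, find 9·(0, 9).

Write Q = (0, 9).
Repeated addition: build up to 9Q.
2Q: tangent at (0, 9): λ = (3·0² + 2)/(2·9) ≡ 2/5. 5⁻¹ ≡ 8 (mod 13) since 5·8 = 40 ≡ 1, so λ ≡ 2·8 ≡ 3.
  x = λ² - 0 - 0 = 9 - 0 ≡ 9; y = λ·(0 - 9) - 9 ≡ 3. → (9, 3)
3Q: (9, 3) + (0, 9). λ = (9 - 3)/(0 - 9) ≡ 6/4 mod 13. 4⁻¹ ≡ 10 (mod 13), so λ ≡ 8.
  x = λ² - 9 - 0 = 64 - 9 ≡ 3; y = λ·(9 - 3) - 3 ≡ 6. → (3, 6)
4Q: (3, 6) + (0, 9). λ = (9 - 6)/(0 - 3) ≡ 3/10 mod 13. 10⁻¹ ≡ 4 (mod 13), so λ ≡ 12.
  x = λ² - 3 - 0 = 144 - 3 ≡ 11; y = λ·(3 - 11) - 6 ≡ 2. → (11, 2)
5Q: (11, 2) + (0, 9). λ = (9 - 2)/(0 - 11) ≡ 7/2 mod 13. 2⁻¹ ≡ 7 (mod 13), so λ ≡ 10.
  x = λ² - 11 - 0 = 100 - 11 ≡ 11; y = λ·(11 - 11) - 2 ≡ 11. → (11, 11)
6Q: (11, 11) + (0, 9). λ = (9 - 11)/(0 - 11) ≡ 11/2 mod 13. 2⁻¹ ≡ 7 (mod 13), so λ ≡ 12.
  x = λ² - 11 - 0 = 144 - 11 ≡ 3; y = λ·(11 - 3) - 11 ≡ 7. → (3, 7)
7Q: (3, 7) + (0, 9). λ = (9 - 7)/(0 - 3) ≡ 2/10 mod 13. 10⁻¹ ≡ 4 (mod 13) since 10·4 = 40 ≡ 1, so λ ≡ 8.
  x = λ² - 3 - 0 = 64 - 3 ≡ 9; y = λ·(3 - 9) - 7 ≡ 10. → (9, 10)
8Q: (9, 10) + (0, 9). λ = (9 - 10)/(0 - 9) ≡ 12/4 mod 13. 4⁻¹ ≡ 10 (mod 13) since 4·10 = 40 ≡ 1, so λ ≡ 3.
  x = λ² - 9 - 0 = 9 - 9 ≡ 0; y = λ·(9 - 0) - 10 ≡ 4. → (0, 4)
9Q: (0, 4) + (0, 9): same x and y₁ ≡ -y₂, so the sum is ∞.

O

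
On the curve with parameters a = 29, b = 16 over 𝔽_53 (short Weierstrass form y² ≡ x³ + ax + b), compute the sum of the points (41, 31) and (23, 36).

(41, 31) + (23, 36). λ = (36 - 31)/(23 - 41) ≡ 5/35 mod 53. 35⁻¹ ≡ 50 (mod 53) since 35·50 = 1750 ≡ 1, so λ ≡ 38.
  x = λ² - 41 - 23 = 1444 - 64 ≡ 2; y = λ·(41 - 2) - 31 ≡ 20. → (2, 20)

(2, 20)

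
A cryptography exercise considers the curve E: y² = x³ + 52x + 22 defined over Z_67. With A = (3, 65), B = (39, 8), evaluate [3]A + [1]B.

(39, 8)

First 3A:
Repeated addition: build up to 3A.
2A: tangent at (3, 65): λ = (3·3² + 52)/(2·65) ≡ 12/63. 63⁻¹ ≡ 50 (mod 67), so λ ≡ 12·50 ≡ 64.
  x = λ² - 3 - 3 = 4096 - 6 ≡ 3; y = λ·(3 - 3) - 65 ≡ 2. → (3, 2)
3A: (3, 2) + (3, 65): same x and y₁ ≡ -y₂, so the sum is O.
3A = O.
Finally 3A + B:
O + (39, 8) = (39, 8) (identity).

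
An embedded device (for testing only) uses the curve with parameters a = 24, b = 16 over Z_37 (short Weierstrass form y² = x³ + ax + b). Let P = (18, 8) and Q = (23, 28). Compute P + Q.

(12, 16)

(18, 8) + (23, 28). λ = (28 - 8)/(23 - 18) ≡ 20/5 mod 37. 5⁻¹ ≡ 15 (mod 37) since 5·15 = 75 ≡ 1, so λ ≡ 4.
  x = λ² - 18 - 23 = 16 - 41 ≡ 12; y = λ·(18 - 12) - 8 ≡ 16. → (12, 16)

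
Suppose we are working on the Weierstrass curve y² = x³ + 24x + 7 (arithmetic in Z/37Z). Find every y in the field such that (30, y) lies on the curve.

x³ + 24x + 7 = 27727 ≡ 14 (mod 37).
14 is a non-residue mod 37; no y exists.

none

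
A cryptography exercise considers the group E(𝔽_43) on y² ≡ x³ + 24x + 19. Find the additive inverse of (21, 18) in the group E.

(21, 25)

-(21, 18) = (21, -18 mod 43) = (21, 25).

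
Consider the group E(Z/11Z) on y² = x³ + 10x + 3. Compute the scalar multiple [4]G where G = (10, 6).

(3, 4)

Repeated addition: build up to 4G.
2G: tangent at (10, 6): λ = (3·10² + 10)/(2·6) ≡ 2/1. 1⁻¹ ≡ 1 (mod 11) since 1·1 = 1 ≡ 1, so λ ≡ 2·1 ≡ 2.
  x = λ² - 10 - 10 = 4 - 20 ≡ 6; y = λ·(10 - 6) - 6 ≡ 2. → (6, 2)
3G: (6, 2) + (10, 6). λ = (6 - 2)/(10 - 6) ≡ 4/4 mod 11. 4⁻¹ ≡ 3 (mod 11), so λ ≡ 1.
  x = λ² - 6 - 10 = 1 - 16 ≡ 7; y = λ·(6 - 7) - 2 ≡ 8. → (7, 8)
4G: (7, 8) + (10, 6). λ = (6 - 8)/(10 - 7) ≡ 9/3 mod 11. 3⁻¹ ≡ 4 (mod 11) since 3·4 = 12 ≡ 1, so λ ≡ 3.
  x = λ² - 7 - 10 = 9 - 17 ≡ 3; y = λ·(7 - 3) - 8 ≡ 4. → (3, 4)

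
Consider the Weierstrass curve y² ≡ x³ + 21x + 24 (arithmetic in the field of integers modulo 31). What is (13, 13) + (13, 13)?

(10, 5)

tangent at (13, 13): λ = (3·13² + 21)/(2·13) ≡ 1/26. 26⁻¹ ≡ 6 (mod 31), so λ ≡ 1·6 ≡ 6.
  x = λ² - 13 - 13 = 36 - 26 ≡ 10; y = λ·(13 - 10) - 13 ≡ 5. → (10, 5)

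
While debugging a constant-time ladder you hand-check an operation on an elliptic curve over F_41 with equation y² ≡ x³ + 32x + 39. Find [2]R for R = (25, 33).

(31, 21)

tangent at (25, 33): λ = (3·25² + 32)/(2·33) ≡ 21/25. 25⁻¹ ≡ 23 (mod 41), so λ ≡ 21·23 ≡ 32.
  x = λ² - 25 - 25 = 1024 - 50 ≡ 31; y = λ·(25 - 31) - 33 ≡ 21. → (31, 21)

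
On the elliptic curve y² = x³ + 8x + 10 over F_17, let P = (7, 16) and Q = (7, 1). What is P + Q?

The two points share x = 7 and their y-coordinates satisfy 16 + 1 ≡ 0 (mod 17), so they are inverses. Their sum is ∞.

O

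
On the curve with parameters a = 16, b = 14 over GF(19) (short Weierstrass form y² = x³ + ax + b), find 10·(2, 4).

Write Q = (2, 4).
Repeated addition: build up to 10Q.
2Q: tangent at (2, 4): λ = (3·2² + 16)/(2·4) ≡ 9/8. 8⁻¹ ≡ 12 (mod 19), so λ ≡ 9·12 ≡ 13.
  x = λ² - 2 - 2 = 169 - 4 ≡ 13; y = λ·(2 - 13) - 4 ≡ 5. → (13, 5)
3Q: (13, 5) + (2, 4). λ = (4 - 5)/(2 - 13) ≡ 18/8 mod 19. 8⁻¹ ≡ 12 (mod 19), so λ ≡ 7.
  x = λ² - 13 - 2 = 49 - 15 ≡ 15; y = λ·(13 - 15) - 5 ≡ 0. → (15, 0)
4Q: (15, 0) + (2, 4). λ = (4 - 0)/(2 - 15) ≡ 4/6 mod 19. 6⁻¹ ≡ 16 (mod 19) since 6·16 = 96 ≡ 1, so λ ≡ 7.
  x = λ² - 15 - 2 = 49 - 17 ≡ 13; y = λ·(15 - 13) - 0 ≡ 14. → (13, 14)
5Q: (13, 14) + (2, 4). λ = (4 - 14)/(2 - 13) ≡ 9/8 mod 19. 8⁻¹ ≡ 12 (mod 19), so λ ≡ 13.
  x = λ² - 13 - 2 = 169 - 15 ≡ 2; y = λ·(13 - 2) - 14 ≡ 15. → (2, 15)
6Q: (2, 15) + (2, 4): same x and y₁ ≡ -y₂, so the sum is the point at infinity.
7Q: the point at infinity + (2, 4) = (2, 4) (identity).
8Q: tangent at (2, 4): λ = (3·2² + 16)/(2·4) ≡ 9/8. 8⁻¹ ≡ 12 (mod 19) since 8·12 = 96 ≡ 1, so λ ≡ 9·12 ≡ 13.
  x = λ² - 2 - 2 = 169 - 4 ≡ 13; y = λ·(2 - 13) - 4 ≡ 5. → (13, 5)
9Q: (13, 5) + (2, 4). λ = (4 - 5)/(2 - 13) ≡ 18/8 mod 19. 8⁻¹ ≡ 12 (mod 19), so λ ≡ 7.
  x = λ² - 13 - 2 = 49 - 15 ≡ 15; y = λ·(13 - 15) - 5 ≡ 0. → (15, 0)
10Q: (15, 0) + (2, 4). λ = (4 - 0)/(2 - 15) ≡ 4/6 mod 19. 6⁻¹ ≡ 16 (mod 19), so λ ≡ 7.
  x = λ² - 15 - 2 = 49 - 17 ≡ 13; y = λ·(15 - 13) - 0 ≡ 14. → (13, 14)

(13, 14)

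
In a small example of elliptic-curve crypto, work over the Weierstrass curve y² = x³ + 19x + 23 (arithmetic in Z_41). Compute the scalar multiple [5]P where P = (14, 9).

Repeated addition: build up to 5P.
2P: tangent at (14, 9): λ = (3·14² + 19)/(2·9) ≡ 33/18. 18⁻¹ ≡ 16 (mod 41), so λ ≡ 33·16 ≡ 36.
  x = λ² - 14 - 14 = 1296 - 28 ≡ 38; y = λ·(14 - 38) - 9 ≡ 29. → (38, 29)
3P: (38, 29) + (14, 9). λ = (9 - 29)/(14 - 38) ≡ 21/17 mod 41. 17⁻¹ ≡ 29 (mod 41) since 17·29 = 493 ≡ 1, so λ ≡ 35.
  x = λ² - 38 - 14 = 1225 - 52 ≡ 25; y = λ·(38 - 25) - 29 ≡ 16. → (25, 16)
4P: (25, 16) + (14, 9). λ = (9 - 16)/(14 - 25) ≡ 34/30 mod 41. 30⁻¹ ≡ 26 (mod 41) since 30·26 = 780 ≡ 1, so λ ≡ 23.
  x = λ² - 25 - 14 = 529 - 39 ≡ 39; y = λ·(25 - 39) - 16 ≡ 31. → (39, 31)
5P: (39, 31) + (14, 9). λ = (9 - 31)/(14 - 39) ≡ 19/16 mod 41. 16⁻¹ ≡ 18 (mod 41), so λ ≡ 14.
  x = λ² - 39 - 14 = 196 - 53 ≡ 20; y = λ·(39 - 20) - 31 ≡ 30. → (20, 30)

(20, 30)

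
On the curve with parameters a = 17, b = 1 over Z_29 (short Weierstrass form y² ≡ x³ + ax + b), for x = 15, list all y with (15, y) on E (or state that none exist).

x³ + 17x + 1 = 3631 ≡ 6 (mod 29).
Square roots of 6 mod 29: 8 and 21 (since 8² = 64 ≡ 6).

8, 21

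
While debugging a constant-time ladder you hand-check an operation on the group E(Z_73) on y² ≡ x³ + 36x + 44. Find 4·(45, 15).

Write P = (45, 15).
Double-and-add on 4 = (100)₂. Start with P = (45, 15) for the leading 1-bit.
double: tangent at (45, 15): λ = (3·45² + 36)/(2·15) ≡ 52/30. 30⁻¹ ≡ 56 (mod 73) since 30·56 = 1680 ≡ 1, so λ ≡ 52·56 ≡ 65.
  x = λ² - 45 - 45 = 4225 - 90 ≡ 47; y = λ·(45 - 47) - 15 ≡ 1. → (47, 1)
double: tangent at (47, 1): λ = (3·47² + 36)/(2·1) ≡ 20/2. 2⁻¹ ≡ 37 (mod 73), so λ ≡ 20·37 ≡ 10.
  x = λ² - 47 - 47 = 100 - 94 ≡ 6; y = λ·(47 - 6) - 1 ≡ 44. → (6, 44)

(6, 44)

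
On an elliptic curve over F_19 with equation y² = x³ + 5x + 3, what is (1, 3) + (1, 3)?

(4, 12)

tangent at (1, 3): λ = (3·1² + 5)/(2·3) ≡ 8/6. 6⁻¹ ≡ 16 (mod 19) since 6·16 = 96 ≡ 1, so λ ≡ 8·16 ≡ 14.
  x = λ² - 1 - 1 = 196 - 2 ≡ 4; y = λ·(1 - 4) - 3 ≡ 12. → (4, 12)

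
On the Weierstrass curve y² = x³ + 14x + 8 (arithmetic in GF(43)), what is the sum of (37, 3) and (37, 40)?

O

The two points share x = 37 and their y-coordinates satisfy 3 + 40 ≡ 0 (mod 43), so they are inverses. Their sum is 𝒪.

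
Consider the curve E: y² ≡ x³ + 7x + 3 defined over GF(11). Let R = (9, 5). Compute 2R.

(2, 5)

tangent at (9, 5): λ = (3·9² + 7)/(2·5) ≡ 8/10. 10⁻¹ ≡ 10 (mod 11), so λ ≡ 8·10 ≡ 3.
  x = λ² - 9 - 9 = 9 - 18 ≡ 2; y = λ·(9 - 2) - 5 ≡ 5. → (2, 5)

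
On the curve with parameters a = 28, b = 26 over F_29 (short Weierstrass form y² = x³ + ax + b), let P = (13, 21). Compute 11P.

Double-and-add on 11 = (1011)₂. Start with P = (13, 21) for the leading 1-bit.
double: tangent at (13, 21): λ = (3·13² + 28)/(2·21) ≡ 13/13. 13⁻¹ ≡ 9 (mod 29) since 13·9 = 117 ≡ 1, so λ ≡ 13·9 ≡ 1.
  x = λ² - 13 - 13 = 1 - 26 ≡ 4; y = λ·(13 - 4) - 21 ≡ 17. → (4, 17)
double: tangent at (4, 17): λ = (3·4² + 28)/(2·17) ≡ 18/5. 5⁻¹ ≡ 6 (mod 29), so λ ≡ 18·6 ≡ 21.
  x = λ² - 4 - 4 = 441 - 8 ≡ 27; y = λ·(4 - 27) - 17 ≡ 22. → (27, 22)
add P: (27, 22) + (13, 21). λ = (21 - 22)/(13 - 27) ≡ 28/15 mod 29. 15⁻¹ ≡ 2 (mod 29) since 15·2 = 30 ≡ 1, so λ ≡ 27.
  x = λ² - 27 - 13 = 729 - 40 ≡ 22; y = λ·(27 - 22) - 22 ≡ 26. → (22, 26)
double: tangent at (22, 26): λ = (3·22² + 28)/(2·26) ≡ 1/23. 23⁻¹ ≡ 24 (mod 29), so λ ≡ 1·24 ≡ 24.
  x = λ² - 22 - 22 = 576 - 44 ≡ 10; y = λ·(22 - 10) - 26 ≡ 1. → (10, 1)
add P: (10, 1) + (13, 21). λ = (21 - 1)/(13 - 10) ≡ 20/3 mod 29. 3⁻¹ ≡ 10 (mod 29), so λ ≡ 26.
  x = λ² - 10 - 13 = 676 - 23 ≡ 15; y = λ·(10 - 15) - 1 ≡ 14. → (15, 14)

(15, 14)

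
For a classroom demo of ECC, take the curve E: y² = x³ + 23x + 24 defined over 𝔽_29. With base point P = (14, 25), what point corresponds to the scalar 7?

(18, 21)

Double-and-add on 7 = (111)₂. Start with P = (14, 25) for the leading 1-bit.
double: tangent at (14, 25): λ = (3·14² + 23)/(2·25) ≡ 2/21. 21⁻¹ ≡ 18 (mod 29), so λ ≡ 2·18 ≡ 7.
  x = λ² - 14 - 14 = 49 - 28 ≡ 21; y = λ·(14 - 21) - 25 ≡ 13. → (21, 13)
add P: (21, 13) + (14, 25). λ = (25 - 13)/(14 - 21) ≡ 12/22 mod 29. 22⁻¹ ≡ 4 (mod 29), so λ ≡ 19.
  x = λ² - 21 - 14 = 361 - 35 ≡ 7; y = λ·(21 - 7) - 13 ≡ 21. → (7, 21)
double: tangent at (7, 21): λ = (3·7² + 23)/(2·21) ≡ 25/13. 13⁻¹ ≡ 9 (mod 29), so λ ≡ 25·9 ≡ 22.
  x = λ² - 7 - 7 = 484 - 14 ≡ 6; y = λ·(7 - 6) - 21 ≡ 1. → (6, 1)
add P: (6, 1) + (14, 25). λ = (25 - 1)/(14 - 6) ≡ 24/8 mod 29. 8⁻¹ ≡ 11 (mod 29) since 8·11 = 88 ≡ 1, so λ ≡ 3.
  x = λ² - 6 - 14 = 9 - 20 ≡ 18; y = λ·(6 - 18) - 1 ≡ 21. → (18, 21)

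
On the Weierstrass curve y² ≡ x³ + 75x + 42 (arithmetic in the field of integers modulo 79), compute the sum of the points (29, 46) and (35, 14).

(29, 46) + (35, 14). λ = (14 - 46)/(35 - 29) ≡ 47/6 mod 79. 6⁻¹ ≡ 66 (mod 79) since 6·66 = 396 ≡ 1, so λ ≡ 21.
  x = λ² - 29 - 35 = 441 - 64 ≡ 61; y = λ·(29 - 61) - 46 ≡ 72. → (61, 72)

(61, 72)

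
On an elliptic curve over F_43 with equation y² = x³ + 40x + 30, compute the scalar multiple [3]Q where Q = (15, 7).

Repeated addition: build up to 3Q.
2Q: tangent at (15, 7): λ = (3·15² + 40)/(2·7) ≡ 27/14. 14⁻¹ ≡ 40 (mod 43) since 14·40 = 560 ≡ 1, so λ ≡ 27·40 ≡ 5.
  x = λ² - 15 - 15 = 25 - 30 ≡ 38; y = λ·(15 - 38) - 7 ≡ 7. → (38, 7)
3Q: (38, 7) + (15, 7). λ = (7 - 7)/(15 - 38) ≡ 0/20 mod 43. 20⁻¹ ≡ 28 (mod 43), so λ ≡ 0.
  x = λ² - 38 - 15 = 0 - 53 ≡ 33; y = λ·(38 - 33) - 7 ≡ 36. → (33, 36)

(33, 36)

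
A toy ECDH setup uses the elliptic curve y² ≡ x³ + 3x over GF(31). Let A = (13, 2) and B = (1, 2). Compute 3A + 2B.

First 3A:
Repeated addition: build up to 3A.
2A: tangent at (13, 2): λ = (3·13² + 3)/(2·2) ≡ 14/4. 4⁻¹ ≡ 8 (mod 31), so λ ≡ 14·8 ≡ 19.
  x = λ² - 13 - 13 = 361 - 26 ≡ 25; y = λ·(13 - 25) - 2 ≡ 18. → (25, 18)
3A: (25, 18) + (13, 2). λ = (2 - 18)/(13 - 25) ≡ 15/19 mod 31. 19⁻¹ ≡ 18 (mod 31) since 19·18 = 342 ≡ 1, so λ ≡ 22.
  x = λ² - 25 - 13 = 484 - 38 ≡ 12; y = λ·(25 - 12) - 18 ≡ 20. → (12, 20)
3A = (12, 20).
Next 2B:
Repeated addition: build up to 2B.
2B: tangent at (1, 2): λ = (3·1² + 3)/(2·2) ≡ 6/4. 4⁻¹ ≡ 8 (mod 31) since 4·8 = 32 ≡ 1, so λ ≡ 6·8 ≡ 17.
  x = λ² - 1 - 1 = 289 - 2 ≡ 8; y = λ·(1 - 8) - 2 ≡ 3. → (8, 3)
2B = (8, 3).
Finally 3A + 2B:
(12, 20) + (8, 3). λ = (3 - 20)/(8 - 12) ≡ 14/27 mod 31. 27⁻¹ ≡ 23 (mod 31), so λ ≡ 12.
  x = λ² - 12 - 8 = 144 - 20 ≡ 0; y = λ·(12 - 0) - 20 ≡ 0. → (0, 0)

(0, 0)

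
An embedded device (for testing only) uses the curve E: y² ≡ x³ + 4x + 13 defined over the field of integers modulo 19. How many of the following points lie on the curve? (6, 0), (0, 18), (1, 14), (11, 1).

1

(6, 0): 0² ≡ 0, rhs ≡ 6 → off.
(0, 18): 18² ≡ 1, rhs ≡ 13 → off.
(1, 14): 14² ≡ 6, rhs ≡ 18 → off.
(11, 1): 1² ≡ 1, rhs ≡ 1 → on.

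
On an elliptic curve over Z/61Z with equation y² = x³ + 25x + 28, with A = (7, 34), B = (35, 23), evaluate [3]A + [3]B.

First 3A:
Repeated addition: build up to 3A.
2A: tangent at (7, 34): λ = (3·7² + 25)/(2·34) ≡ 50/7. 7⁻¹ ≡ 35 (mod 61) since 7·35 = 245 ≡ 1, so λ ≡ 50·35 ≡ 42.
  x = λ² - 7 - 7 = 1764 - 14 ≡ 42; y = λ·(7 - 42) - 34 ≡ 21. → (42, 21)
3A: (42, 21) + (7, 34). λ = (34 - 21)/(7 - 42) ≡ 13/26 mod 61. 26⁻¹ ≡ 54 (mod 61), so λ ≡ 31.
  x = λ² - 42 - 7 = 961 - 49 ≡ 58; y = λ·(42 - 58) - 21 ≡ 32. → (58, 32)
3A = (58, 32).
Next 3B:
Repeated addition: build up to 3B.
2B: tangent at (35, 23): λ = (3·35² + 25)/(2·23) ≡ 40/46. 46⁻¹ ≡ 4 (mod 61) since 46·4 = 184 ≡ 1, so λ ≡ 40·4 ≡ 38.
  x = λ² - 35 - 35 = 1444 - 70 ≡ 32; y = λ·(35 - 32) - 23 ≡ 30. → (32, 30)
3B: (32, 30) + (35, 23). λ = (23 - 30)/(35 - 32) ≡ 54/3 mod 61. 3⁻¹ ≡ 41 (mod 61), so λ ≡ 18.
  x = λ² - 32 - 35 = 324 - 67 ≡ 13; y = λ·(32 - 13) - 30 ≡ 7. → (13, 7)
3B = (13, 7).
Finally 3A + 3B:
(58, 32) + (13, 7). λ = (7 - 32)/(13 - 58) ≡ 36/16 mod 61. 16⁻¹ ≡ 42 (mod 61) since 16·42 = 672 ≡ 1, so λ ≡ 48.
  x = λ² - 58 - 13 = 2304 - 71 ≡ 37; y = λ·(58 - 37) - 32 ≡ 0. → (37, 0)

(37, 0)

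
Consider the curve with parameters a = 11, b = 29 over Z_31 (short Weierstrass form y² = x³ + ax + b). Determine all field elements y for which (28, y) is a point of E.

0

x³ + 11x + 29 = 22289 ≡ 0 (mod 31).
Only y = 0 satisfies y² ≡ 0.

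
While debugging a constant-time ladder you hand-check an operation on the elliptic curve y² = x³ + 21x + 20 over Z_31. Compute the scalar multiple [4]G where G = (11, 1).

Repeated addition: build up to 4G.
2G: tangent at (11, 1): λ = (3·11² + 21)/(2·1) ≡ 12/2. 2⁻¹ ≡ 16 (mod 31), so λ ≡ 12·16 ≡ 6.
  x = λ² - 11 - 11 = 36 - 22 ≡ 14; y = λ·(11 - 14) - 1 ≡ 12. → (14, 12)
3G: (14, 12) + (11, 1). λ = (1 - 12)/(11 - 14) ≡ 20/28 mod 31. 28⁻¹ ≡ 10 (mod 31), so λ ≡ 14.
  x = λ² - 14 - 11 = 196 - 25 ≡ 16; y = λ·(14 - 16) - 12 ≡ 22. → (16, 22)
4G: (16, 22) + (11, 1). λ = (1 - 22)/(11 - 16) ≡ 10/26 mod 31. 26⁻¹ ≡ 6 (mod 31), so λ ≡ 29.
  x = λ² - 16 - 11 = 841 - 27 ≡ 8; y = λ·(16 - 8) - 22 ≡ 24. → (8, 24)

(8, 24)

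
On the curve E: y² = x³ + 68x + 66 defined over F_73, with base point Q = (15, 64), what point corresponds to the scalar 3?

Repeated addition: build up to 3Q.
2Q: tangent at (15, 64): λ = (3·15² + 68)/(2·64) ≡ 13/55. 55⁻¹ ≡ 4 (mod 73), so λ ≡ 13·4 ≡ 52.
  x = λ² - 15 - 15 = 2704 - 30 ≡ 46; y = λ·(15 - 46) - 64 ≡ 3. → (46, 3)
3Q: (46, 3) + (15, 64). λ = (64 - 3)/(15 - 46) ≡ 61/42 mod 73. 42⁻¹ ≡ 40 (mod 73) since 42·40 = 1680 ≡ 1, so λ ≡ 31.
  x = λ² - 46 - 15 = 961 - 61 ≡ 24; y = λ·(46 - 24) - 3 ≡ 22. → (24, 22)

(24, 22)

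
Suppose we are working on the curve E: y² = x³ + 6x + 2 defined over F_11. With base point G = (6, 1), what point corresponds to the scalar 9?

Double-and-add on 9 = (1001)₂. Start with G = (6, 1) for the leading 1-bit.
double: tangent at (6, 1): λ = (3·6² + 6)/(2·1) ≡ 4/2. 2⁻¹ ≡ 6 (mod 11) since 2·6 = 12 ≡ 1, so λ ≡ 4·6 ≡ 2.
  x = λ² - 6 - 6 = 4 - 12 ≡ 3; y = λ·(6 - 3) - 1 ≡ 5. → (3, 5)
double: tangent at (3, 5): λ = (3·3² + 6)/(2·5) ≡ 0/10. 10⁻¹ ≡ 10 (mod 11) since 10·10 = 100 ≡ 1, so λ ≡ 0·10 ≡ 0.
  x = λ² - 3 - 3 = 0 - 6 ≡ 5; y = λ·(3 - 5) - 5 ≡ 6. → (5, 6)
double: tangent at (5, 6): λ = (3·5² + 6)/(2·6) ≡ 4/1. 1⁻¹ ≡ 1 (mod 11), so λ ≡ 4·1 ≡ 4.
  x = λ² - 5 - 5 = 16 - 10 ≡ 6; y = λ·(5 - 6) - 6 ≡ 1. → (6, 1)
add G: tangent at (6, 1): λ = (3·6² + 6)/(2·1) ≡ 4/2. 2⁻¹ ≡ 6 (mod 11), so λ ≡ 4·6 ≡ 2.
  x = λ² - 6 - 6 = 4 - 12 ≡ 3; y = λ·(6 - 3) - 1 ≡ 5. → (3, 5)

(3, 5)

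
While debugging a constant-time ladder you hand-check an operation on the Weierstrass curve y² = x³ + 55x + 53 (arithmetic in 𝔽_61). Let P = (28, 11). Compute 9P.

(2, 54)

Repeated addition: build up to 9P.
2P: tangent at (28, 11): λ = (3·28² + 55)/(2·11) ≡ 28/22. 22⁻¹ ≡ 25 (mod 61) since 22·25 = 550 ≡ 1, so λ ≡ 28·25 ≡ 29.
  x = λ² - 28 - 28 = 841 - 56 ≡ 53; y = λ·(28 - 53) - 11 ≡ 57. → (53, 57)
3P: (53, 57) + (28, 11). λ = (11 - 57)/(28 - 53) ≡ 15/36 mod 61. 36⁻¹ ≡ 39 (mod 61) since 36·39 = 1404 ≡ 1, so λ ≡ 36.
  x = λ² - 53 - 28 = 1296 - 81 ≡ 56; y = λ·(53 - 56) - 57 ≡ 18. → (56, 18)
4P: (56, 18) + (28, 11). λ = (11 - 18)/(28 - 56) ≡ 54/33 mod 61. 33⁻¹ ≡ 37 (mod 61), so λ ≡ 46.
  x = λ² - 56 - 28 = 2116 - 84 ≡ 19; y = λ·(56 - 19) - 18 ≡ 37. → (19, 37)
5P: (19, 37) + (28, 11). λ = (11 - 37)/(28 - 19) ≡ 35/9 mod 61. 9⁻¹ ≡ 34 (mod 61), so λ ≡ 31.
  x = λ² - 19 - 28 = 961 - 47 ≡ 60; y = λ·(19 - 60) - 37 ≡ 34. → (60, 34)
6P: (60, 34) + (28, 11). λ = (11 - 34)/(28 - 60) ≡ 38/29 mod 61. 29⁻¹ ≡ 40 (mod 61), so λ ≡ 56.
  x = λ² - 60 - 28 = 3136 - 88 ≡ 59; y = λ·(60 - 59) - 34 ≡ 22. → (59, 22)
7P: (59, 22) + (28, 11). λ = (11 - 22)/(28 - 59) ≡ 50/30 mod 61. 30⁻¹ ≡ 59 (mod 61), so λ ≡ 22.
  x = λ² - 59 - 28 = 484 - 87 ≡ 31; y = λ·(59 - 31) - 22 ≡ 45. → (31, 45)
8P: (31, 45) + (28, 11). λ = (11 - 45)/(28 - 31) ≡ 27/58 mod 61. 58⁻¹ ≡ 20 (mod 61), so λ ≡ 52.
  x = λ² - 31 - 28 = 2704 - 59 ≡ 22; y = λ·(31 - 22) - 45 ≡ 57. → (22, 57)
9P: (22, 57) + (28, 11). λ = (11 - 57)/(28 - 22) ≡ 15/6 mod 61. 6⁻¹ ≡ 51 (mod 61), so λ ≡ 33.
  x = λ² - 22 - 28 = 1089 - 50 ≡ 2; y = λ·(22 - 2) - 57 ≡ 54. → (2, 54)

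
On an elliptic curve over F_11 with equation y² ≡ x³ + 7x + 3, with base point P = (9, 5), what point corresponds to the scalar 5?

Repeated addition: build up to 5P.
2P: tangent at (9, 5): λ = (3·9² + 7)/(2·5) ≡ 8/10. 10⁻¹ ≡ 10 (mod 11), so λ ≡ 8·10 ≡ 3.
  x = λ² - 9 - 9 = 9 - 18 ≡ 2; y = λ·(9 - 2) - 5 ≡ 5. → (2, 5)
3P: (2, 5) + (9, 5). λ = (5 - 5)/(9 - 2) ≡ 0/7 mod 11. 7⁻¹ ≡ 8 (mod 11) since 7·8 = 56 ≡ 1, so λ ≡ 0.
  x = λ² - 2 - 9 = 0 - 11 ≡ 0; y = λ·(2 - 0) - 5 ≡ 6. → (0, 6)
4P: (0, 6) + (9, 5). λ = (5 - 6)/(9 - 0) ≡ 10/9 mod 11. 9⁻¹ ≡ 5 (mod 11), so λ ≡ 6.
  x = λ² - 0 - 9 = 36 - 9 ≡ 5; y = λ·(0 - 5) - 6 ≡ 8. → (5, 8)
5P: (5, 8) + (9, 5). λ = (5 - 8)/(9 - 5) ≡ 8/4 mod 11. 4⁻¹ ≡ 3 (mod 11), so λ ≡ 2.
  x = λ² - 5 - 9 = 4 - 14 ≡ 1; y = λ·(5 - 1) - 8 ≡ 0. → (1, 0)

(1, 0)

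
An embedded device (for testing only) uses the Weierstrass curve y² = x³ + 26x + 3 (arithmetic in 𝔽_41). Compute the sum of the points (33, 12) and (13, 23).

(28, 16)

(33, 12) + (13, 23). λ = (23 - 12)/(13 - 33) ≡ 11/21 mod 41. 21⁻¹ ≡ 2 (mod 41) since 21·2 = 42 ≡ 1, so λ ≡ 22.
  x = λ² - 33 - 13 = 484 - 46 ≡ 28; y = λ·(33 - 28) - 12 ≡ 16. → (28, 16)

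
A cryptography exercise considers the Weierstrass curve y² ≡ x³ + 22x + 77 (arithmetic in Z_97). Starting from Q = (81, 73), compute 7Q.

Repeated addition: build up to 7Q.
2Q: tangent at (81, 73): λ = (3·81² + 22)/(2·73) ≡ 14/49. 49⁻¹ ≡ 2 (mod 97), so λ ≡ 14·2 ≡ 28.
  x = λ² - 81 - 81 = 784 - 162 ≡ 40; y = λ·(81 - 40) - 73 ≡ 8. → (40, 8)
3Q: (40, 8) + (81, 73). λ = (73 - 8)/(81 - 40) ≡ 65/41 mod 97. 41⁻¹ ≡ 71 (mod 97), so λ ≡ 56.
  x = λ² - 40 - 81 = 3136 - 121 ≡ 8; y = λ·(40 - 8) - 8 ≡ 38. → (8, 38)
4Q: (8, 38) + (81, 73). λ = (73 - 38)/(81 - 8) ≡ 35/73 mod 97. 73⁻¹ ≡ 4 (mod 97), so λ ≡ 43.
  x = λ² - 8 - 81 = 1849 - 89 ≡ 14; y = λ·(8 - 14) - 38 ≡ 92. → (14, 92)
5Q: (14, 92) + (81, 73). λ = (73 - 92)/(81 - 14) ≡ 78/67 mod 97. 67⁻¹ ≡ 42 (mod 97) since 67·42 = 2814 ≡ 1, so λ ≡ 75.
  x = λ² - 14 - 81 = 5625 - 95 ≡ 1; y = λ·(14 - 1) - 92 ≡ 10. → (1, 10)
6Q: (1, 10) + (81, 73). λ = (73 - 10)/(81 - 1) ≡ 63/80 mod 97. 80⁻¹ ≡ 57 (mod 97) since 80·57 = 4560 ≡ 1, so λ ≡ 2.
  x = λ² - 1 - 81 = 4 - 82 ≡ 19; y = λ·(1 - 19) - 10 ≡ 51. → (19, 51)
7Q: (19, 51) + (81, 73). λ = (73 - 51)/(81 - 19) ≡ 22/62 mod 97. 62⁻¹ ≡ 36 (mod 97) since 62·36 = 2232 ≡ 1, so λ ≡ 16.
  x = λ² - 19 - 81 = 256 - 100 ≡ 59; y = λ·(19 - 59) - 51 ≡ 85. → (59, 85)

(59, 85)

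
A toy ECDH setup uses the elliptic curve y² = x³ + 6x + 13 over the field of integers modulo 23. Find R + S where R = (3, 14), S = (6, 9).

(4, 3)

(3, 14) + (6, 9). λ = (9 - 14)/(6 - 3) ≡ 18/3 mod 23. 3⁻¹ ≡ 8 (mod 23), so λ ≡ 6.
  x = λ² - 3 - 6 = 36 - 9 ≡ 4; y = λ·(3 - 4) - 14 ≡ 3. → (4, 3)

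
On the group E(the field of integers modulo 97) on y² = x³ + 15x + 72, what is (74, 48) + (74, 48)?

(24, 71)

tangent at (74, 48): λ = (3·74² + 15)/(2·48) ≡ 50/96. 96⁻¹ ≡ 96 (mod 97) since 96·96 = 9216 ≡ 1, so λ ≡ 50·96 ≡ 47.
  x = λ² - 74 - 74 = 2209 - 148 ≡ 24; y = λ·(74 - 24) - 48 ≡ 71. → (24, 71)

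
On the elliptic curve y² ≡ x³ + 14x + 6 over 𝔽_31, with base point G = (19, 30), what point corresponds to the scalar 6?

Repeated addition: build up to 6G.
2G: tangent at (19, 30): λ = (3·19² + 14)/(2·30) ≡ 12/29. 29⁻¹ ≡ 15 (mod 31), so λ ≡ 12·15 ≡ 25.
  x = λ² - 19 - 19 = 625 - 38 ≡ 29; y = λ·(19 - 29) - 30 ≡ 30. → (29, 30)
3G: (29, 30) + (19, 30). λ = (30 - 30)/(19 - 29) ≡ 0/21 mod 31. 21⁻¹ ≡ 3 (mod 31), so λ ≡ 0.
  x = λ² - 29 - 19 = 0 - 48 ≡ 14; y = λ·(29 - 14) - 30 ≡ 1. → (14, 1)
4G: (14, 1) + (19, 30). λ = (30 - 1)/(19 - 14) ≡ 29/5 mod 31. 5⁻¹ ≡ 25 (mod 31) since 5·25 = 125 ≡ 1, so λ ≡ 12.
  x = λ² - 14 - 19 = 144 - 33 ≡ 18; y = λ·(14 - 18) - 1 ≡ 13. → (18, 13)
5G: (18, 13) + (19, 30). λ = (30 - 13)/(19 - 18) ≡ 17/1 mod 31. 1⁻¹ ≡ 1 (mod 31) since 1·1 = 1 ≡ 1, so λ ≡ 17.
  x = λ² - 18 - 19 = 289 - 37 ≡ 4; y = λ·(18 - 4) - 13 ≡ 8. → (4, 8)
6G: (4, 8) + (19, 30). λ = (30 - 8)/(19 - 4) ≡ 22/15 mod 31. 15⁻¹ ≡ 29 (mod 31), so λ ≡ 18.
  x = λ² - 4 - 19 = 324 - 23 ≡ 22; y = λ·(4 - 22) - 8 ≡ 9. → (22, 9)

(22, 9)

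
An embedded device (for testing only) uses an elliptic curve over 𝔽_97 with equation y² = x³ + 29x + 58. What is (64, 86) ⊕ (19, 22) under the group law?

(93, 84)

(64, 86) + (19, 22). λ = (22 - 86)/(19 - 64) ≡ 33/52 mod 97. 52⁻¹ ≡ 28 (mod 97), so λ ≡ 51.
  x = λ² - 64 - 19 = 2601 - 83 ≡ 93; y = λ·(64 - 93) - 86 ≡ 84. → (93, 84)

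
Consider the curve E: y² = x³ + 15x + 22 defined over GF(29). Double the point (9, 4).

(27, 10)

tangent at (9, 4): λ = (3·9² + 15)/(2·4) ≡ 26/8. 8⁻¹ ≡ 11 (mod 29), so λ ≡ 26·11 ≡ 25.
  x = λ² - 9 - 9 = 625 - 18 ≡ 27; y = λ·(9 - 27) - 4 ≡ 10. → (27, 10)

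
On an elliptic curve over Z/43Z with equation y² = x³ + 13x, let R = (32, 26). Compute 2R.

(15, 1)

tangent at (32, 26): λ = (3·32² + 13)/(2·26) ≡ 32/9. 9⁻¹ ≡ 24 (mod 43) since 9·24 = 216 ≡ 1, so λ ≡ 32·24 ≡ 37.
  x = λ² - 32 - 32 = 1369 - 64 ≡ 15; y = λ·(32 - 15) - 26 ≡ 1. → (15, 1)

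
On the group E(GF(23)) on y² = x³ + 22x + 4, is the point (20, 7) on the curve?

y² = 7² ≡ 3; x³ + 22x + 4 = 8444 ≡ 3 (mod 23). 3 = 3.

yes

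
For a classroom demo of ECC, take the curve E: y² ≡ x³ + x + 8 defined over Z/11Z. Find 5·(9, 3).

Write P = (9, 3).
Repeated addition: build up to 5P.
2P: tangent at (9, 3): λ = (3·9² + 1)/(2·3) ≡ 2/6. 6⁻¹ ≡ 2 (mod 11), so λ ≡ 2·2 ≡ 4.
  x = λ² - 9 - 9 = 16 - 18 ≡ 9; y = λ·(9 - 9) - 3 ≡ 8. → (9, 8)
3P: (9, 8) + (9, 3): same x and y₁ ≡ -y₂, so the sum is O.
4P: O + (9, 3) = (9, 3) (identity).
5P: tangent at (9, 3): λ = (3·9² + 1)/(2·3) ≡ 2/6. 6⁻¹ ≡ 2 (mod 11), so λ ≡ 2·2 ≡ 4.
  x = λ² - 9 - 9 = 16 - 18 ≡ 9; y = λ·(9 - 9) - 3 ≡ 8. → (9, 8)

(9, 8)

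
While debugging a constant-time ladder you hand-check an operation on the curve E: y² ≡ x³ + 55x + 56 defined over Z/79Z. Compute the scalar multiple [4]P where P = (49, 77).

Repeated addition: build up to 4P.
2P: tangent at (49, 77): λ = (3·49² + 55)/(2·77) ≡ 69/75. 75⁻¹ ≡ 59 (mod 79) since 75·59 = 4425 ≡ 1, so λ ≡ 69·59 ≡ 42.
  x = λ² - 49 - 49 = 1764 - 98 ≡ 7; y = λ·(49 - 7) - 77 ≡ 28. → (7, 28)
3P: (7, 28) + (49, 77). λ = (77 - 28)/(49 - 7) ≡ 49/42 mod 79. 42⁻¹ ≡ 32 (mod 79), so λ ≡ 67.
  x = λ² - 7 - 49 = 4489 - 56 ≡ 9; y = λ·(7 - 9) - 28 ≡ 75. → (9, 75)
4P: (9, 75) + (49, 77). λ = (77 - 75)/(49 - 9) ≡ 2/40 mod 79. 40⁻¹ ≡ 2 (mod 79), so λ ≡ 4.
  x = λ² - 9 - 49 = 16 - 58 ≡ 37; y = λ·(9 - 37) - 75 ≡ 50. → (37, 50)

(37, 50)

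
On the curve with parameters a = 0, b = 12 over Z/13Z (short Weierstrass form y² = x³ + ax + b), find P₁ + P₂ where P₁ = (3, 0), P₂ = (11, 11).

(3, 0) + (11, 11). λ = (11 - 0)/(11 - 3) ≡ 11/8 mod 13. 8⁻¹ ≡ 5 (mod 13), so λ ≡ 3.
  x = λ² - 3 - 11 = 9 - 14 ≡ 8; y = λ·(3 - 8) - 0 ≡ 11. → (8, 11)

(8, 11)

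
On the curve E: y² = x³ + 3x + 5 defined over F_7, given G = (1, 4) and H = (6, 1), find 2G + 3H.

First 2G:
Repeated addition: build up to 2G.
2G: tangent at (1, 4): λ = (3·1² + 3)/(2·4) ≡ 6/1. 1⁻¹ ≡ 1 (mod 7) since 1·1 = 1 ≡ 1, so λ ≡ 6·1 ≡ 6.
  x = λ² - 1 - 1 = 36 - 2 ≡ 6; y = λ·(1 - 6) - 4 ≡ 1. → (6, 1)
2G = (6, 1).
Next 3H:
Repeated addition: build up to 3H.
2H: tangent at (6, 1): λ = (3·6² + 3)/(2·1) ≡ 6/2. 2⁻¹ ≡ 4 (mod 7), so λ ≡ 6·4 ≡ 3.
  x = λ² - 6 - 6 = 9 - 12 ≡ 4; y = λ·(6 - 4) - 1 ≡ 5. → (4, 5)
3H: (4, 5) + (6, 1). λ = (1 - 5)/(6 - 4) ≡ 3/2 mod 7. 2⁻¹ ≡ 4 (mod 7) since 2·4 = 8 ≡ 1, so λ ≡ 5.
  x = λ² - 4 - 6 = 25 - 10 ≡ 1; y = λ·(4 - 1) - 5 ≡ 3. → (1, 3)
3H = (1, 3).
Finally 2G + 3H:
(6, 1) + (1, 3). λ = (3 - 1)/(1 - 6) ≡ 2/2 mod 7. 2⁻¹ ≡ 4 (mod 7), so λ ≡ 1.
  x = λ² - 6 - 1 = 1 - 7 ≡ 1; y = λ·(6 - 1) - 1 ≡ 4. → (1, 4)

(1, 4)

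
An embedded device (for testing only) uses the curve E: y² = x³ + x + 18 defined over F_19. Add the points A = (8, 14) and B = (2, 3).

(8, 14) + (2, 3). λ = (3 - 14)/(2 - 8) ≡ 8/13 mod 19. 13⁻¹ ≡ 3 (mod 19) since 13·3 = 39 ≡ 1, so λ ≡ 5.
  x = λ² - 8 - 2 = 25 - 10 ≡ 15; y = λ·(8 - 15) - 14 ≡ 8. → (15, 8)

(15, 8)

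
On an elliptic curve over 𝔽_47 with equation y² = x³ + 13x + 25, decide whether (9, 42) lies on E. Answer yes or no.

yes

y² = 42² ≡ 25; x³ + 13x + 25 = 871 ≡ 25 (mod 47). 25 = 25.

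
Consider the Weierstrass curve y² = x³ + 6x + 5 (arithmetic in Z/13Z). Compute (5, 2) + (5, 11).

The two points share x = 5 and their y-coordinates satisfy 2 + 11 ≡ 0 (mod 13), so they are inverses. Their sum is O.

O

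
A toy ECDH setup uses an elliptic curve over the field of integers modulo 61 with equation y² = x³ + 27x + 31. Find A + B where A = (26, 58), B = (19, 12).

(26, 58) + (19, 12). λ = (12 - 58)/(19 - 26) ≡ 15/54 mod 61. 54⁻¹ ≡ 26 (mod 61), so λ ≡ 24.
  x = λ² - 26 - 19 = 576 - 45 ≡ 43; y = λ·(26 - 43) - 58 ≡ 22. → (43, 22)

(43, 22)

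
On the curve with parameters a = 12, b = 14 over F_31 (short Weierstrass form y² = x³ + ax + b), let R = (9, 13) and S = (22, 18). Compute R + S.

(4, 8)

(9, 13) + (22, 18). λ = (18 - 13)/(22 - 9) ≡ 5/13 mod 31. 13⁻¹ ≡ 12 (mod 31) since 13·12 = 156 ≡ 1, so λ ≡ 29.
  x = λ² - 9 - 22 = 841 - 31 ≡ 4; y = λ·(9 - 4) - 13 ≡ 8. → (4, 8)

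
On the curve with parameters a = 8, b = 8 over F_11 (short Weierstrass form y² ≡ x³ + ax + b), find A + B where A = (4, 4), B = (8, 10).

(4, 7)

(4, 4) + (8, 10). λ = (10 - 4)/(8 - 4) ≡ 6/4 mod 11. 4⁻¹ ≡ 3 (mod 11) since 4·3 = 12 ≡ 1, so λ ≡ 7.
  x = λ² - 4 - 8 = 49 - 12 ≡ 4; y = λ·(4 - 4) - 4 ≡ 7. → (4, 7)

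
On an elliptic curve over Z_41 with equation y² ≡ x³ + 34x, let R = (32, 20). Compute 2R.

(36, 22)

tangent at (32, 20): λ = (3·32² + 34)/(2·20) ≡ 31/40. 40⁻¹ ≡ 40 (mod 41), so λ ≡ 31·40 ≡ 10.
  x = λ² - 32 - 32 = 100 - 64 ≡ 36; y = λ·(32 - 36) - 20 ≡ 22. → (36, 22)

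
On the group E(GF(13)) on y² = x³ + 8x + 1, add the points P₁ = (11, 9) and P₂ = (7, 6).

(11, 4)

(11, 9) + (7, 6). λ = (6 - 9)/(7 - 11) ≡ 10/9 mod 13. 9⁻¹ ≡ 3 (mod 13), so λ ≡ 4.
  x = λ² - 11 - 7 = 16 - 18 ≡ 11; y = λ·(11 - 11) - 9 ≡ 4. → (11, 4)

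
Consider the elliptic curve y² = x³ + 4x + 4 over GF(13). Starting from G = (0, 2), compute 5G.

(10, 2)

Double-and-add on 5 = (101)₂. Start with G = (0, 2) for the leading 1-bit.
double: tangent at (0, 2): λ = (3·0² + 4)/(2·2) ≡ 4/4. 4⁻¹ ≡ 10 (mod 13), so λ ≡ 4·10 ≡ 1.
  x = λ² - 0 - 0 = 1 - 0 ≡ 1; y = λ·(0 - 1) - 2 ≡ 10. → (1, 10)
double: tangent at (1, 10): λ = (3·1² + 4)/(2·10) ≡ 7/7. 7⁻¹ ≡ 2 (mod 13) since 7·2 = 14 ≡ 1, so λ ≡ 7·2 ≡ 1.
  x = λ² - 1 - 1 = 1 - 2 ≡ 12; y = λ·(1 - 12) - 10 ≡ 5. → (12, 5)
add G: (12, 5) + (0, 2). λ = (2 - 5)/(0 - 12) ≡ 10/1 mod 13. 1⁻¹ ≡ 1 (mod 13), so λ ≡ 10.
  x = λ² - 12 - 0 = 100 - 12 ≡ 10; y = λ·(12 - 10) - 5 ≡ 2. → (10, 2)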